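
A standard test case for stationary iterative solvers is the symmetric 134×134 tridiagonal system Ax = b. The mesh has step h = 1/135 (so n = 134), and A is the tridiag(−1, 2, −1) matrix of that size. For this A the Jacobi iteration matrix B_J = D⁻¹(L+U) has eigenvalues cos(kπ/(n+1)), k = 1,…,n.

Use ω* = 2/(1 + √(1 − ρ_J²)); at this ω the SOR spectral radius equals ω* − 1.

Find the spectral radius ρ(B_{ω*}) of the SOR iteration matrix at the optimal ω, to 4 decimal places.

ρ_SOR = 0.9545

With n=134, ρ(Jacobi) = cos(π/135) = 0.9997.
√(1−ρ_J²) = |sin(π/135)| = 0.02327
ω* = 2/(1 + 0.02327) = 2/1.02327 = 1.9545.
ρ_SOR = ω* − 1 ≈ 0.9545.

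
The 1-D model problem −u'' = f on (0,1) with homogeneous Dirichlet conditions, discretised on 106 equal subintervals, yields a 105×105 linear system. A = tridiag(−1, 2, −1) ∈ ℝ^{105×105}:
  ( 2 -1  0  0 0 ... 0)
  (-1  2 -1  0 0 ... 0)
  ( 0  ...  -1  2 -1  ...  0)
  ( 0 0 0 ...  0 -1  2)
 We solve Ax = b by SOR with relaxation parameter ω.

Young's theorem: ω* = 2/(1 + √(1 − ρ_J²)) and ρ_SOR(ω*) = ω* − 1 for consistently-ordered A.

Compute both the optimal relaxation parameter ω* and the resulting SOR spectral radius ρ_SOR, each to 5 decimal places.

n=105: λ(B_J) = 1 − λ(A)/2 = cos(kπ/106); k=1 gives ρ_J = 0.99956.
√(1−ρ_J²) = |sin(π/106)| = 0.029633
Young: ω* = 2/(1+√(1−ρ_J²)) = 2/(1+0.029633) = 2/1.029633 = 1.94244.
Hence ρ(B_{ω*}) = 1.94244 − 1 = 0.94244.

ω* = 1.94244, ρ_SOR = 0.94244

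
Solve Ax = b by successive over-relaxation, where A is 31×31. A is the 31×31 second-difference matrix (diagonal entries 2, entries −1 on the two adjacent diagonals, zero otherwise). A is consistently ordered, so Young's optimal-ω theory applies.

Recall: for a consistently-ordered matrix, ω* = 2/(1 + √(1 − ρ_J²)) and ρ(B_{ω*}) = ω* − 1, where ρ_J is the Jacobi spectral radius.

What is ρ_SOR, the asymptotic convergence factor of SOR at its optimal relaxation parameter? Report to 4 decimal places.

spectrum of D⁻¹(L+U) = {cos(kπ/32) : 1≤k≤31}; ρ_J = cos(π/32) = 0.9952.
1 − cos²(π/32) = sin²(π/32) ⇒ √(1−ρ_J²) = sin(π/32) = 0.09802.
So ω* = 2/1.09802 = 1.8215 (Young).
[ρ_SOR] ω* − 1 = 0.8215.

ρ_SOR = 0.8215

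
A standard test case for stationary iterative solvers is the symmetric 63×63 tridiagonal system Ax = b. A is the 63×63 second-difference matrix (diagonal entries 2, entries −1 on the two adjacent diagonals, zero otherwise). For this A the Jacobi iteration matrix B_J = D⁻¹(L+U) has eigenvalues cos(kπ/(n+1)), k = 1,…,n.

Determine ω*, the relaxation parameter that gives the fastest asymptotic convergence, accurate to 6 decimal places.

ω* = 1.906455

[ρ_J] n=63: ρ(B_J) = cos(π/(n+1)) = cos(π/64) = 0.998795.
√(1−ρ_J²) = |sin(π/64)| = 0.0490677
[ω*] 2 ÷ (1 + 0.0490677) = 2 ÷ 1.0490677 = 1.906455.
[ρ_SOR] ω* − 1 = 0.906455.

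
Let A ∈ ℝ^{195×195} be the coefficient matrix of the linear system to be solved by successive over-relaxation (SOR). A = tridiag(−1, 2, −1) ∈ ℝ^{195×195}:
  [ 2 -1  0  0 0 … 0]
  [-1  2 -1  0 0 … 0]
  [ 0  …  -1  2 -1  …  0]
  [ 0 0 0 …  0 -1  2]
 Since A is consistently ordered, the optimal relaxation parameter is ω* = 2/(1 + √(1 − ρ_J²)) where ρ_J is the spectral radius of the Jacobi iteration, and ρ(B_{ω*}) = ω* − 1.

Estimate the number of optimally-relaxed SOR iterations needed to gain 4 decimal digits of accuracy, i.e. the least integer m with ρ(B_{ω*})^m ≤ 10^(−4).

m = 288

½·tridiag(1,0,1) at n=195: λ_k = cos(kπ/196); max |λ| at k=1 ⇒ ρ_J = cos(π/196) ≈ 0.9998715.
√(1−ρ_J²) = |sin(π/196)| = 0.0160278
ω* = 2/(1 + 0.0160278) = 2/1.0160278 = 1.9684501.
ρ(B_{ω*}) = ω*−1 = 0.9684501
m ≥ 4·ln10 / (−ln 0.9684501) = 287.300; smallest integer m = 288.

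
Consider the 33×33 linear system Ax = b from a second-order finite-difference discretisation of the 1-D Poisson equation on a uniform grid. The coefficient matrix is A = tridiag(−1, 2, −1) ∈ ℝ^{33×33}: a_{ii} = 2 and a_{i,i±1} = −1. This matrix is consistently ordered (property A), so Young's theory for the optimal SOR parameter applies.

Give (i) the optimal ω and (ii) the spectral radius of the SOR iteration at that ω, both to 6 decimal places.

ρ_J = max_k |cos(kπ/34)| = cos(π/34) = 0.995734
root = sin(π/34) = 0.0922684  (since 1−cos² = sin²).
Young: ω* = 2/(1+√(1−ρ_J²)) = 2/(1+0.0922684) = 2/1.0922684 = 1.831052.
ρ(B_{ω*}) = ω*−1 = 0.831052

ω* = 1.831052, ρ_SOR = 0.831052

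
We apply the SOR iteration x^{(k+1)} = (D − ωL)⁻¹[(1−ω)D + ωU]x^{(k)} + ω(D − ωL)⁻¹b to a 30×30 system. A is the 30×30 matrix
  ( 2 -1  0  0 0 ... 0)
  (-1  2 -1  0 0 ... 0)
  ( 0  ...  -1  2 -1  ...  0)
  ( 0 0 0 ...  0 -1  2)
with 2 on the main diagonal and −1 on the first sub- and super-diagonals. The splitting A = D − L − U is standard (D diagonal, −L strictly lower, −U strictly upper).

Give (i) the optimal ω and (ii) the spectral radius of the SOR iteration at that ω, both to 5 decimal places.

½·tridiag(1,0,1) at n=30: λ_k = cos(kπ/31); max |λ| at k=1 ⇒ ρ_J = cos(π/31) ≈ 0.99487.
√(1 − cos²(π/31)) = sin(π/31) ≈ 0.101168.
[ω*] 2 ÷ (1 + 0.101168) = 2 ÷ 1.101168 = 1.81625.
At ω = 1.81625 every |λ(B_ω)| = ω−1, so ρ_SOR = 0.81625.

ω* = 1.81625, ρ_SOR = 0.81625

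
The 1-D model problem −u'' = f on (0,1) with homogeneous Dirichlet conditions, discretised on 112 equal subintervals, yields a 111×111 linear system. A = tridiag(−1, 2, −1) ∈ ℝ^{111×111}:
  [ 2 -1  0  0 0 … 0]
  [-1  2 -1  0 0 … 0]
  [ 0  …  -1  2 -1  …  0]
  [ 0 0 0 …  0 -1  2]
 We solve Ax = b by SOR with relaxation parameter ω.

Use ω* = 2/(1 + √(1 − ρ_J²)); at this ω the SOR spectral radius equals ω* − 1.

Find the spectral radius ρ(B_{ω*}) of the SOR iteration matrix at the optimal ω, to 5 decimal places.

ρ_SOR = 0.94544

With n=111, ρ(Jacobi) = cos(π/112) = 0.99961.
√(1−ρ_J²) = |sin(π/112)| = 0.028046
So ω* = 2/1.028046 = 1.94544 (Young).
Hence ρ(B_{ω*}) = 1.94544 − 1 = 0.94544.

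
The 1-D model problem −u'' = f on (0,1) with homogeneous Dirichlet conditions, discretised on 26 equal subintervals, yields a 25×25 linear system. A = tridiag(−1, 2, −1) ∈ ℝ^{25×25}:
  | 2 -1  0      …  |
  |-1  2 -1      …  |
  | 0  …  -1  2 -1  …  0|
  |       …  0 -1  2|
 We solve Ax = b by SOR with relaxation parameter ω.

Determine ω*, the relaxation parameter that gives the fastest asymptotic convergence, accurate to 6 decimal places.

ω* = 1.784859

spectrum of D⁻¹(L+U) = {cos(kπ/26) : 1≤k≤25}; ρ_J = cos(π/26) = 0.992709.
√(1 − cos²(π/26)) = sin(π/26) ≈ 0.1205367.
ω* = 2/(1+0.1205367) = 1.784859
ρ_SOR = ω* − 1 ≈ 0.784859.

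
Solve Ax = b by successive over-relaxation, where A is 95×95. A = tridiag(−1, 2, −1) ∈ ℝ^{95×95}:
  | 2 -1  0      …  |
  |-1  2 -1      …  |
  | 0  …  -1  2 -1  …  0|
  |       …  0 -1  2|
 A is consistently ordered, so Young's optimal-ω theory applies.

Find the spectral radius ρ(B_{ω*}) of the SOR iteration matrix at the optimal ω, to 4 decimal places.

ρ_SOR = 0.9366

spectrum of D⁻¹(L+U) = {cos(kπ/96) : 1≤k≤95}; ρ_J = cos(π/96) = 0.9995.
√(1 − cos²(π/96)) = sin(π/96) ≈ 0.03272.
So ω* = 2/1.03272 = 1.9366 (Young).
Hence ρ(B_{ω*}) = 1.9366 − 1 = 0.9366.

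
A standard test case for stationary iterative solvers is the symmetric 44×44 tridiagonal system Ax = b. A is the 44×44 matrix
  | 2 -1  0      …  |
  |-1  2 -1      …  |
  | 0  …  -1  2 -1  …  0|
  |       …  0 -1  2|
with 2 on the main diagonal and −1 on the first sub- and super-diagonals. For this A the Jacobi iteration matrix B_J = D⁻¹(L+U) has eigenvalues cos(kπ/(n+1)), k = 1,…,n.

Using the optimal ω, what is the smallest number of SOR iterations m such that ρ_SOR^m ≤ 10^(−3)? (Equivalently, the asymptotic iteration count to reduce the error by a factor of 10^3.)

m = 50

[ρ_J] n=44: ρ(B_J) = cos(π/(n+1)) = cos(π/45) = 0.9975641.
1 − cos²(π/45) = sin²(π/45) ⇒ √(1−ρ_J²) = sin(π/45) = 0.0697565.
ω* = 2/(1 + 0.0697565) = 2/1.0697565 = 1.8695843.
ρ(B_{ω*}) = ω*−1 = 0.8695843
For 3 digits: m = 3·ln10 / (−ln 0.8695843) = 6.90776/0.13974 = 49.433; round up → m = 50.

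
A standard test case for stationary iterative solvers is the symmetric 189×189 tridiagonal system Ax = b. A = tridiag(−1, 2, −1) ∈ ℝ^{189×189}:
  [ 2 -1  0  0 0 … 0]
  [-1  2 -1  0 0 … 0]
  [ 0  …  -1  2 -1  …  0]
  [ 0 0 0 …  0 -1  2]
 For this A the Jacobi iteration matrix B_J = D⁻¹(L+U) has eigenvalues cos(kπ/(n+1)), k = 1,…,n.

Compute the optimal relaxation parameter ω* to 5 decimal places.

ω* = 1.96747

With n=189, ρ(Jacobi) = cos(π/190) = 0.99986.
1 − cos²(π/190) = sin²(π/190) ⇒ √(1−ρ_J²) = sin(π/190) = 0.016534.
So ω* = 2/1.016534 = 1.96747 (Young).
Hence ρ(B_{ω*}) = 1.96747 − 1 = 0.96747.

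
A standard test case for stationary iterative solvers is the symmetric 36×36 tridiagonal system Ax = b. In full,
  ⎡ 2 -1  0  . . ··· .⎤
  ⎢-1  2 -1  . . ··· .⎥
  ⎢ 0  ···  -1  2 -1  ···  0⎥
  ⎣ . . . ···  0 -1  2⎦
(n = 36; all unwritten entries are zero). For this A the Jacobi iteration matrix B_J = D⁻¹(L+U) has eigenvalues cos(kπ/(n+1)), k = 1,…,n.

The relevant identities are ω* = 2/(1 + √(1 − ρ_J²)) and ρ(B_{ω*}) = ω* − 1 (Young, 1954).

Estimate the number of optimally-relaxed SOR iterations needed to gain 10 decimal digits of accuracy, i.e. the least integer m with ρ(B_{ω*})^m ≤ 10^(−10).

m = 136

With n=36, ρ(Jacobi) = cos(π/37) = 0.9963975.
√(1 − cos²(π/37)) = sin(π/37) ≈ 0.0848059.
ω* = 2/(1 + 0.0848059) = 2/1.0848059 = 1.8436478.
At ω = 1.8436478 every |λ(B_ω)| = ω−1, so ρ_SOR = 0.8436478.
(0.8436478)^m ≤ 10^{−10}  ⇒  m·ln(0.8436478) ≤ −10·ln10  ⇒  m ≥ 135.431  ⇒  m = 136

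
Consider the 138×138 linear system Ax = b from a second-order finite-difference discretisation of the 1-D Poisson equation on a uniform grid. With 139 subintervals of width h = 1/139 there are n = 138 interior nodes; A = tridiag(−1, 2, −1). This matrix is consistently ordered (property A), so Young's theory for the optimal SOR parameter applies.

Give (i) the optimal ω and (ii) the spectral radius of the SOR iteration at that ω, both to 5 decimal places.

With n=138, ρ(Jacobi) = cos(π/139) = 0.99974.
√(1−ρ_J²) = |sin(π/139)| = 0.022599
ω* = 2/(1 + 0.022599) = 2/1.022599 = 1.95580.
At ω = 1.95580 every |λ(B_ω)| = ω−1, so ρ_SOR = 0.95580.

ω* = 1.95580, ρ_SOR = 0.95580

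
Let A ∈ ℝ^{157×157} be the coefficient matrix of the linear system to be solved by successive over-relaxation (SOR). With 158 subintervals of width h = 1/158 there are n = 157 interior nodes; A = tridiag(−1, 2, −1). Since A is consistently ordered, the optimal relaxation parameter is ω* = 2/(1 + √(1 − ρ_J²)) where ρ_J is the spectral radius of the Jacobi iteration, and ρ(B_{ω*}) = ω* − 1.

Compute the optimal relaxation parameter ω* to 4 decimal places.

ω* = 1.9610

n=157: λ(B_J) = 1 − λ(A)/2 = cos(kπ/158); k=1 gives ρ_J = 0.9998.
root = sin(π/158) = 0.01988  (since 1−cos² = sin²).
ω* = 2/(1 + 0.01988) = 2/1.01988 = 1.9610.
Hence ρ(B_{ω*}) = 1.9610 − 1 = 0.9610.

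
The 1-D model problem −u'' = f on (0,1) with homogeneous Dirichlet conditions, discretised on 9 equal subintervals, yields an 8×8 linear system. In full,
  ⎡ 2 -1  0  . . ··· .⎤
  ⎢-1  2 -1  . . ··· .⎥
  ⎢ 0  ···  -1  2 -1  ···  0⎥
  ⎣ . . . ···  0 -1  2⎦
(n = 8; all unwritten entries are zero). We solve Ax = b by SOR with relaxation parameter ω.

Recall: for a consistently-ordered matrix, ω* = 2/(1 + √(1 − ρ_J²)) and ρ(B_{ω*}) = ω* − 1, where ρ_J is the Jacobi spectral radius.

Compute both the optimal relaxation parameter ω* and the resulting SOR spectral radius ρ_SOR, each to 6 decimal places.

ω* = 1.490291, ρ_SOR = 0.490291

spectrum of D⁻¹(L+U) = {cos(kπ/9) : 1≤k≤8}; ρ_J = cos(π/9) = 0.939693.
root = sin(π/9) = 0.3420201  (since 1−cos² = sin²).
[ω*] 2 ÷ (1 + 0.3420201) = 2 ÷ 1.3420201 = 1.490291.
[ρ_SOR] ω* − 1 = 0.490291.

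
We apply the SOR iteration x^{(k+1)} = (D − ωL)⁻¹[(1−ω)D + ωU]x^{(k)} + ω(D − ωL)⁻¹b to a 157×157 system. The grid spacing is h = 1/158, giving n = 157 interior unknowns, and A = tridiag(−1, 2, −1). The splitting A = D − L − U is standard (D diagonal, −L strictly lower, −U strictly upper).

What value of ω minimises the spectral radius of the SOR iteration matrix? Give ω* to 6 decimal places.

[ρ_J] n=157: ρ(B_J) = cos(π/(n+1)) = cos(π/158) = 0.999802.
root = sin(π/158) = 0.0198822  (since 1−cos² = sin²).
ω* = 2/(1 + 0.0198822) = 2/1.0198822 = 1.961011.
[ρ_SOR] ω* − 1 = 0.961011.

ω* = 1.961011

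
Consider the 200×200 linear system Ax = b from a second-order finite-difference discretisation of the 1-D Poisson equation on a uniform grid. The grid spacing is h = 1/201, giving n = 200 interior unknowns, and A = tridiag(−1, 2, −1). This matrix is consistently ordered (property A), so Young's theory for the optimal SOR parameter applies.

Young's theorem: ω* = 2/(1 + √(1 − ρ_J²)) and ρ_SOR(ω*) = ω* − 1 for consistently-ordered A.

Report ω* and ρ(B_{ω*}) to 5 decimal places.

ω* = 1.96922, ρ_SOR = 0.96922

B_J for the 200×200 system has eigenvalues cos(kπ/201); ρ_J = cos(π/201) = 0.99988.
√(1−ρ_J²) simplifies to sin(π/201) = 0.015629.
So ω* = 2/1.015629 = 1.96922 (Young).
Hence ρ(B_{ω*}) = 1.96922 − 1 = 0.96922.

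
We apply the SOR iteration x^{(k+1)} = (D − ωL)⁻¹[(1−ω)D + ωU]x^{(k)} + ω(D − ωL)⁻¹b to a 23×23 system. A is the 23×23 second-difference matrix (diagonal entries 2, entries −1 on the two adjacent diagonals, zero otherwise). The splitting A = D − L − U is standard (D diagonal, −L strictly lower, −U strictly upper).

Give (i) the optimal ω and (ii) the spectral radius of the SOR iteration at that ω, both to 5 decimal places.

ω* = 1.76909, ρ_SOR = 0.76909

With n=23, ρ(Jacobi) = cos(π/24) = 0.99144.
√(1−ρ_J²) simplifies to sin(π/24) = 0.130526.
Young: ω* = 2/(1+√(1−ρ_J²)) = 2/(1+0.130526) = 2/1.130526 = 1.76909.
ρ_SOR = ω* − 1 = 1.76909 − 1 = 0.76909.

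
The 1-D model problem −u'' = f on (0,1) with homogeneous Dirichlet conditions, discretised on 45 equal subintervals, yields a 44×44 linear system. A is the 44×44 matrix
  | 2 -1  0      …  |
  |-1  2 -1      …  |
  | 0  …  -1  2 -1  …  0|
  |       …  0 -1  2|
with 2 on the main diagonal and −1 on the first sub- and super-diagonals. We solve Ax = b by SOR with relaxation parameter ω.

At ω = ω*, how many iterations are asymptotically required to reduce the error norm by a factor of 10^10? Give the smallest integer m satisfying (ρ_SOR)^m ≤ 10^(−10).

m = 165

½·tridiag(1,0,1) at n=44: λ_k = cos(kπ/45); max |λ| at k=1 ⇒ ρ_J = cos(π/45) ≈ 0.9975641.
root = sin(π/45) = 0.0697565  (since 1−cos² = sin²).
ω* = 2/(1+0.0697565) = 1.8695843
ρ(B_{ω*}) = ω*−1 = 0.8695843
(0.8695843)^m ≤ 10^{−10}  ⇒  m·ln(0.8695843) ≤ −10·ln10  ⇒  m ≥ 164.777  ⇒  m = 165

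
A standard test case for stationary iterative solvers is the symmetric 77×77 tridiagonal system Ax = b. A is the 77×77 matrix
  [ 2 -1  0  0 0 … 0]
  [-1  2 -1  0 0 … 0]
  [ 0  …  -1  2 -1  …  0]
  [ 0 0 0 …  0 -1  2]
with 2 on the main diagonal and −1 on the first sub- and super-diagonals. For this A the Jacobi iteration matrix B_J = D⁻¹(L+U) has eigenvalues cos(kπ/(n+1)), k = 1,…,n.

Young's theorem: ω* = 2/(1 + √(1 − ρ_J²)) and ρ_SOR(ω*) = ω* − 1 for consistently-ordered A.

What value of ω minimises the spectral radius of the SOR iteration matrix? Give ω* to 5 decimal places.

[ρ_J] n=77: ρ(B_J) = cos(π/(n+1)) = cos(π/78) = 0.99919.
√(1−ρ_J²) simplifies to sin(π/78) = 0.040266.
[ω*] 2 ÷ (1 + 0.040266) = 2 ÷ 1.040266 = 1.92259.
Hence ρ(B_{ω*}) = 1.92259 − 1 = 0.92259.

ω* = 1.92259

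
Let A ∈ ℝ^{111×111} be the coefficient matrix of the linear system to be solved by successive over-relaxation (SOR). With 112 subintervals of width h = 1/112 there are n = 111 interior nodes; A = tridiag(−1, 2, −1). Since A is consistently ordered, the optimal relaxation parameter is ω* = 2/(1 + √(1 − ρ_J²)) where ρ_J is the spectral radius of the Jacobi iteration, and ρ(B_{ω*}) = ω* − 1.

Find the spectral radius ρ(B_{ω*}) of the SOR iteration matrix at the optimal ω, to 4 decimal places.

With n=111, ρ(Jacobi) = cos(π/112) = 0.9996.
√(1−ρ_J²) = |sin(π/112)| = 0.02805
So ω* = 2/1.02805 = 1.9454 (Young).
ρ_SOR = ω* − 1 ≈ 0.9454.

ρ_SOR = 0.9454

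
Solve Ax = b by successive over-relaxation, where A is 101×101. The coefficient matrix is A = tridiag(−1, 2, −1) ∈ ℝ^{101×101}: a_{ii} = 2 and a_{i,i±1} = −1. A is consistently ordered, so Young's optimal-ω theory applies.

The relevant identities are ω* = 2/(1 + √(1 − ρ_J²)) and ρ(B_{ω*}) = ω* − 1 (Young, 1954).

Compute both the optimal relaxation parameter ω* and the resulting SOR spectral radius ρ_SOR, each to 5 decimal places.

n=101: λ(B_J) = 1 − λ(A)/2 = cos(kπ/102); k=1 gives ρ_J = 0.99953.
√(1 − cos²(π/102)) = sin(π/102) ≈ 0.030795.
Young: ω* = 2/(1+√(1−ρ_J²)) = 2/(1+0.030795) = 2/1.030795 = 1.94025.
At ω = 1.94025 every |λ(B_ω)| = ω−1, so ρ_SOR = 0.94025.

ω* = 1.94025, ρ_SOR = 0.94025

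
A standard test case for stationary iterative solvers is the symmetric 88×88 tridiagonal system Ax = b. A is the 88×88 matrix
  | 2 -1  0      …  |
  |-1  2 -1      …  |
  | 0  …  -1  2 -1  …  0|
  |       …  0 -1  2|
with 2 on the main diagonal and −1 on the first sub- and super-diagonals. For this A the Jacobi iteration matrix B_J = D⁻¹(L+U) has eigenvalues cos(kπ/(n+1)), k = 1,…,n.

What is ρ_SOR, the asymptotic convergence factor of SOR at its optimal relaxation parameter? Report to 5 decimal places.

[ρ_J] n=88: ρ(B_J) = cos(π/(n+1)) = cos(π/89) = 0.99938.
root = sin(π/89) = 0.035291  (since 1−cos² = sin²).
Young: ω* = 2/(1+√(1−ρ_J²)) = 2/(1+0.035291) = 2/1.035291 = 1.93182.
At ω = 1.93182 every |λ(B_ω)| = ω−1, so ρ_SOR = 0.93182.

ρ_SOR = 0.93182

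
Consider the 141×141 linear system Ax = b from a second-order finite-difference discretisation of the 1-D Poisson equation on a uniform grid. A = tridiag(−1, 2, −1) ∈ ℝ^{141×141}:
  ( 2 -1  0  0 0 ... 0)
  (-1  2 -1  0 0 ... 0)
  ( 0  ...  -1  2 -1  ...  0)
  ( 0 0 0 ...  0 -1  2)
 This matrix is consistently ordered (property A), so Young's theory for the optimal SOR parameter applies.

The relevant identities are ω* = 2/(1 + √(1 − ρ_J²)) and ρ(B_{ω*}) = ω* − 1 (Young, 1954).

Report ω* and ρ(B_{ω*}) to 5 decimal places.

ω* = 1.95671, ρ_SOR = 0.95671

B_J for the 141×141 system has eigenvalues cos(kπ/142); ρ_J = cos(π/142) = 0.99976.
√(1−ρ_J²) = |sin(π/142)| = 0.022122
[ω*] 2 ÷ (1 + 0.022122) = 2 ÷ 1.022122 = 1.95671.
[ρ_SOR] ω* − 1 = 0.95671.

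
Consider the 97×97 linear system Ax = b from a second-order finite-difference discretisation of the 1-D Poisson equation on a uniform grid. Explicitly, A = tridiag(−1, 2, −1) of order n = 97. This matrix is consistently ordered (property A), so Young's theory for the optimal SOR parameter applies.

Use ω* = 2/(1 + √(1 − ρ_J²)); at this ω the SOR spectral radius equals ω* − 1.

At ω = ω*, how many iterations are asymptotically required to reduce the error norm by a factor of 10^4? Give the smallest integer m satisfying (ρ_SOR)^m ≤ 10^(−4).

½·tridiag(1,0,1) at n=97: λ_k = cos(kπ/98); max |λ| at k=1 ⇒ ρ_J = cos(π/98) ≈ 0.9994862.
1 − cos²(π/98) = sin²(π/98) ⇒ √(1−ρ_J²) = sin(π/98) = 0.0320516.
[ω*] 2 ÷ (1 + 0.0320516) = 2 ÷ 1.0320516 = 1.9378876.
At ω = 1.9378876 every |λ(B_ω)| = ω−1, so ρ_SOR = 0.9378876.
m ≥ 4·ln10 / (−ln 0.9378876) = 143.631; smallest integer m = 144.

m = 144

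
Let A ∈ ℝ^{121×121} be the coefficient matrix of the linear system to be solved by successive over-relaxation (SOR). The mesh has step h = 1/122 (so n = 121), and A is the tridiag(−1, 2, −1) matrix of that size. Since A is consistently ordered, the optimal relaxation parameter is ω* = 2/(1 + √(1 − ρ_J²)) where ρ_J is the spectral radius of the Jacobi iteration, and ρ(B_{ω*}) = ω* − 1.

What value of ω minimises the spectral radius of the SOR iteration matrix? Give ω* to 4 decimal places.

With n=121, ρ(Jacobi) = cos(π/122) = 0.9997.
√(1−ρ_J²) simplifies to sin(π/122) = 0.02575.
ω* = 2/(1+0.02575) = 1.9498
Hence ρ(B_{ω*}) = 1.9498 − 1 = 0.9498.

ω* = 1.9498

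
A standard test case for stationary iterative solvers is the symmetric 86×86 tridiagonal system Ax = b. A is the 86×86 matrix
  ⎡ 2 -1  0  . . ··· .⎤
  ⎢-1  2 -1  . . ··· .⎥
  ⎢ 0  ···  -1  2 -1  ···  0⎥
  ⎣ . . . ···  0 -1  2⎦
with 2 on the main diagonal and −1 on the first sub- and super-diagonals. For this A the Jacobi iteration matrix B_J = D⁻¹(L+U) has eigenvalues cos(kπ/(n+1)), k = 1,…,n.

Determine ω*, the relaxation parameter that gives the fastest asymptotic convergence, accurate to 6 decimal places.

ω* = 1.930311

½·tridiag(1,0,1) at n=86: λ_k = cos(kπ/87); max |λ| at k=1 ⇒ ρ_J = cos(π/87) ≈ 0.999348.
root = sin(π/87) = 0.0361024  (since 1−cos² = sin²).
ω* = 2/(1 + 0.0361024) = 2/1.0361024 = 1.930311.
Hence ρ(B_{ω*}) = 1.930311 − 1 = 0.930311.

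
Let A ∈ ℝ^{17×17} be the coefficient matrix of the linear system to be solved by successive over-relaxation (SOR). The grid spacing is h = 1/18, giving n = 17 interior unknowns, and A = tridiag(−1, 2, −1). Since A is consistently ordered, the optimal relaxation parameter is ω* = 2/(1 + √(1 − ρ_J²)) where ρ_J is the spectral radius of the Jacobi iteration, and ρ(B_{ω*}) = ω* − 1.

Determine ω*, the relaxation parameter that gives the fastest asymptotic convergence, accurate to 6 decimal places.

ω* = 1.704088

ρ_J = max_k |cos(kπ/18)| = cos(π/18) = 0.984808
root = sin(π/18) = 0.1736482  (since 1−cos² = sin²).
Young: ω* = 2/(1+√(1−ρ_J²)) = 2/(1+0.1736482) = 2/1.1736482 = 1.704088.
ρ(B_{ω*}) = ω*−1 = 0.704088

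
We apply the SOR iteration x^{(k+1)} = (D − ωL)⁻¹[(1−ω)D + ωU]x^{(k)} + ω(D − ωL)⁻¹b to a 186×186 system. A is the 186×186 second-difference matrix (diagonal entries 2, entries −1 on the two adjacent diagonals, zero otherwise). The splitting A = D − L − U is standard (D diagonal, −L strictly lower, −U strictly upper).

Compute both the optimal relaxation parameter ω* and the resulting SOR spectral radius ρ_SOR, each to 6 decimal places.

ω* = 1.966957, ρ_SOR = 0.966957

spectrum of D⁻¹(L+U) = {cos(kπ/187) : 1≤k≤186}; ρ_J = cos(π/187) = 0.999859.
√(1−ρ_J²) simplifies to sin(π/187) = 0.0167992.
[ω*] 2 ÷ (1 + 0.0167992) = 2 ÷ 1.0167992 = 1.966957.
At ω = 1.966957 every |λ(B_ω)| = ω−1, so ρ_SOR = 0.966957.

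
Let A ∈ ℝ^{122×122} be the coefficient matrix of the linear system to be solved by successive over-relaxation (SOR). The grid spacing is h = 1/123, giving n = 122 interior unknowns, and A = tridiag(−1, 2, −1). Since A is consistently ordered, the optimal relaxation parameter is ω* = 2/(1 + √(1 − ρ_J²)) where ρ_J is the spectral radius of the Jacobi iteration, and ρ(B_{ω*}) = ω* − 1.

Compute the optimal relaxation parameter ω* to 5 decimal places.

ρ_J = max_k |cos(kπ/123)| = cos(π/123) = 0.99967
√(1−ρ_J²) = |sin(π/123)| = 0.025539
ω* = 2/(1 + 0.025539) = 2/1.025539 = 1.95019.
Hence ρ(B_{ω*}) = 1.95019 − 1 = 0.95019.

ω* = 1.95019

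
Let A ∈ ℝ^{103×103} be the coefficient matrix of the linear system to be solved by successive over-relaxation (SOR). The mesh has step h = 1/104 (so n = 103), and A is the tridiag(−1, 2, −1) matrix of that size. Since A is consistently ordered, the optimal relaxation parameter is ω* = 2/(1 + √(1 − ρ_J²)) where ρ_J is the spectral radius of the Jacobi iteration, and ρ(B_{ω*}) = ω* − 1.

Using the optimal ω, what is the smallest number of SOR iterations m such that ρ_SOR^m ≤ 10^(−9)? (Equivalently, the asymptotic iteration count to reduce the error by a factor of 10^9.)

m = 343

[ρ_J] n=103: ρ(B_J) = cos(π/(n+1)) = cos(π/104) = 0.9995438.
√(1−ρ_J²) simplifies to sin(π/104) = 0.0302030.
So ω* = 2/1.0302030 = 1.9413650 (Young).
ρ_SOR = ω* − 1 = 1.9413650 − 1 = 0.9413650.
Need (0.9413650)^m ≤ 10^(−9): m ≥ 9·ln10/|ln 0.9413650| = 20.7233/0.0604243 = 342.963 ⇒ m = 343.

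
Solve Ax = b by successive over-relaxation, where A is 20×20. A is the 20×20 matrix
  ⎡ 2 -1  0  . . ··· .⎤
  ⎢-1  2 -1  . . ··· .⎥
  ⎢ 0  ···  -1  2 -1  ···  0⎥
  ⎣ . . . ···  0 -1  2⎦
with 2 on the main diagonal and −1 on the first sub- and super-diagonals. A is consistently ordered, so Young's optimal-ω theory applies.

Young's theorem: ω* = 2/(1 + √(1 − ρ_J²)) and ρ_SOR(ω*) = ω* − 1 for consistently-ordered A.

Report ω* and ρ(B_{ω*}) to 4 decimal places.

n=20: λ(B_J) = 1 − λ(A)/2 = cos(kπ/21); k=1 gives ρ_J = 0.9888.
√(1−ρ_J²) = |sin(π/21)| = 0.14904
So ω* = 2/1.14904 = 1.7406 (Young).
and ρ(B_{ω*}) = 1.7406 − 1 = 0.7406.

ω* = 1.7406, ρ_SOR = 0.7406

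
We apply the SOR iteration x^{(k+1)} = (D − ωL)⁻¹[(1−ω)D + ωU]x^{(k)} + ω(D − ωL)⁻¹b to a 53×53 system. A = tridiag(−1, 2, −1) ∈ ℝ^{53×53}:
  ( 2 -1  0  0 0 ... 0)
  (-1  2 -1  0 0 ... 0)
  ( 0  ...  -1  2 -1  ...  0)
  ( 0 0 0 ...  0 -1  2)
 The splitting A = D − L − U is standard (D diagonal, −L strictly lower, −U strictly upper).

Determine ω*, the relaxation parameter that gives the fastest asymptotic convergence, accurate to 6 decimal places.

[ρ_J] n=53: ρ(B_J) = cos(π/(n+1)) = cos(π/54) = 0.998308.
√(1 − cos²(π/54)) = sin(π/54) ≈ 0.0581448.
Then 2/(1+√(1−ρ_J²)) = 2/(1+0.0581448); ω* = 2/1.0581448 = 1.890100.
ρ(B_{ω*}) = ω*−1 = 0.890100

ω* = 1.890100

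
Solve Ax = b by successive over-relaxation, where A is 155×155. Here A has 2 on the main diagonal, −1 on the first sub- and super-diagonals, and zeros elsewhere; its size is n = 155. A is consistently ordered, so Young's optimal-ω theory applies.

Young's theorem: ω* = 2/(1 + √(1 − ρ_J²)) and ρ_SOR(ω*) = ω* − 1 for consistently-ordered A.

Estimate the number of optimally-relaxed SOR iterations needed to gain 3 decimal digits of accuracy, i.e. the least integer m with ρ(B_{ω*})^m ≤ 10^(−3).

[ρ_J] n=155: ρ(B_J) = cos(π/(n+1)) = cos(π/156) = 0.9997972.
√(1−ρ_J²) simplifies to sin(π/156) = 0.0201371.
[ω*] 2 ÷ (1 + 0.0201371) = 2 ÷ 1.0201371 = 1.9605208.
[ρ_SOR] ω* − 1 = 0.9605208.
For 3 digits: m = 3·ln10 / (−ln 0.9605208) = 6.90776/0.0402796 = 171.495; round up → m = 172.

m = 172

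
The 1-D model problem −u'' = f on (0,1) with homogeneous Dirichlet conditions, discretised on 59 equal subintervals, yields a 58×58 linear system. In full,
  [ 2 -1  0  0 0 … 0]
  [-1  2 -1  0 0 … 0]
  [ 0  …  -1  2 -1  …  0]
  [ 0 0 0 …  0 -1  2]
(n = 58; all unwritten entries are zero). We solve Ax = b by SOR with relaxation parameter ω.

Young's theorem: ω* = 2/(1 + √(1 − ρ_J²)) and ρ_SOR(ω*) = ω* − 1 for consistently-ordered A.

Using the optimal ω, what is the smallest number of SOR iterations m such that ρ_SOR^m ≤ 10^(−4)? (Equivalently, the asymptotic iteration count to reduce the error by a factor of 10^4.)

ρ_J = max_k |cos(kπ/59)| = cos(π/59) = 0.9985827
root = sin(π/59) = 0.0532222  (since 1−cos² = sin²).
ω* = 2/(1+0.0532222) = 1.8989345
[ρ_SOR] ω* − 1 = 0.8989345.
4·ln10 = 9.21034; −ln(0.8989345) = 0.106545; m = ⌈9.21034/0.106545⌉ = ⌈86.446⌉ = 87.

m = 87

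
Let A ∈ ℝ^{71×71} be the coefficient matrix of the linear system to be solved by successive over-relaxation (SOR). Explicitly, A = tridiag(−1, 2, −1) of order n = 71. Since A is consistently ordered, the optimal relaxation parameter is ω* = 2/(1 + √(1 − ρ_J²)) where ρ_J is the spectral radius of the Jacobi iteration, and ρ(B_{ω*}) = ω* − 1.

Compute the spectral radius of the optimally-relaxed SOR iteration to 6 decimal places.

ρ_SOR = 0.916407

½·tridiag(1,0,1) at n=71: λ_k = cos(kπ/72); max |λ| at k=1 ⇒ ρ_J = cos(π/72) ≈ 0.999048.
√(1 − cos²(π/72)) = sin(π/72) ≈ 0.0436194.
Young: ω* = 2/(1+√(1−ρ_J²)) = 2/(1+0.0436194) = 2/1.0436194 = 1.916407.
At ω = 1.916407 every |λ(B_ω)| = ω−1, so ρ_SOR = 0.916407.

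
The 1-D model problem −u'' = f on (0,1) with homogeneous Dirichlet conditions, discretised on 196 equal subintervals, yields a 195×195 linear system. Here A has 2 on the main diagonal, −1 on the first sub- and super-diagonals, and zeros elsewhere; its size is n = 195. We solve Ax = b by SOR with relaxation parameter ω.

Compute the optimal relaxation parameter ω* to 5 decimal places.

ω* = 1.96845

B_J for the 195×195 system has eigenvalues cos(kπ/196); ρ_J = cos(π/196) = 0.99987.
√(1 − cos²(π/196)) = sin(π/196) ≈ 0.016028.
ω* = 2/(1 + 0.016028) = 2/1.016028 = 1.96845.
At ω = 1.96845 every |λ(B_ω)| = ω−1, so ρ_SOR = 0.96845.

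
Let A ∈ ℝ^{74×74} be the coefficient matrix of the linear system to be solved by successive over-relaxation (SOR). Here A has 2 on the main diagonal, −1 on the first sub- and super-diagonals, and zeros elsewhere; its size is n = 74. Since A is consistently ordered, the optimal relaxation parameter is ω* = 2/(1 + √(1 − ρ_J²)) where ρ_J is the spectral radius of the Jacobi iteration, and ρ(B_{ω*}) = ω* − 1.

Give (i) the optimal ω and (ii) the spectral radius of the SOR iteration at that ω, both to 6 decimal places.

ω* = 1.919615, ρ_SOR = 0.919615

spectrum of D⁻¹(L+U) = {cos(kπ/75) : 1≤k≤74}; ρ_J = cos(π/75) = 0.999123.
√(1−ρ_J²) simplifies to sin(π/75) = 0.0418757.
So ω* = 2/1.0418757 = 1.919615 (Young).
and ρ(B_{ω*}) = 1.919615 − 1 = 0.919615.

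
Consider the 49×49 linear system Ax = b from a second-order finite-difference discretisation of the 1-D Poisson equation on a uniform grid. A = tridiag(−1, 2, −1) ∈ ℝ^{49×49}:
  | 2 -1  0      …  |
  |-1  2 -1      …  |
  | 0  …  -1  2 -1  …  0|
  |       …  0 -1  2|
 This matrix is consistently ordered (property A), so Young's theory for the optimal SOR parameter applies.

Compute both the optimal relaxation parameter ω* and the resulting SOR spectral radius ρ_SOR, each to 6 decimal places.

½·tridiag(1,0,1) at n=49: λ_k = cos(kπ/50); max |λ| at k=1 ⇒ ρ_J = cos(π/50) ≈ 0.998027.
√(1−ρ_J²) = |sin(π/50)| = 0.0627905
[ω*] 2 ÷ (1 + 0.0627905) = 2 ÷ 1.0627905 = 1.881838.
ρ(B_{ω*}) = ω*−1 = 0.881838

ω* = 1.881838, ρ_SOR = 0.881838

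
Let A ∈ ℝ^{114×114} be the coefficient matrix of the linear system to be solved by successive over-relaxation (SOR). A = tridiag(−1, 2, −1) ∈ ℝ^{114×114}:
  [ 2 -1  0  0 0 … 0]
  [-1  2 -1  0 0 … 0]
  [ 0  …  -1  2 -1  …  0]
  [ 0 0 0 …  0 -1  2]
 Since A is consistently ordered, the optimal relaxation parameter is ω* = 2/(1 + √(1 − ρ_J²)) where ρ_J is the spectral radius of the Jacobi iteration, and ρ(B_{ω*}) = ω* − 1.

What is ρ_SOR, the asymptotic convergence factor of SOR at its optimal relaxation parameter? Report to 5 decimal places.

With n=114, ρ(Jacobi) = cos(π/115) = 0.99963.
root = sin(π/115) = 0.027315  (since 1−cos² = sin²).
So ω* = 2/1.027315 = 1.94682 (Young).
ρ_SOR = ω* − 1 ≈ 0.94682.

ρ_SOR = 0.94682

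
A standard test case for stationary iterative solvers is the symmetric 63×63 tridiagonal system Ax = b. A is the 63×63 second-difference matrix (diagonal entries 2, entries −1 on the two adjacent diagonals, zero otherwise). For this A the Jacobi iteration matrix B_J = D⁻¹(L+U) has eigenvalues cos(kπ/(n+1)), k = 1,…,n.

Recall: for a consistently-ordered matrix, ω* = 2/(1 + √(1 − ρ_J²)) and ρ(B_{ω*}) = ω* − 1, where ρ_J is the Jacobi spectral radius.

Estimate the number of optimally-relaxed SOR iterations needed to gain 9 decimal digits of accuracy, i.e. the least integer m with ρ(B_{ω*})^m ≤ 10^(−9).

m = 212

[ρ_J] n=63: ρ(B_J) = cos(π/(n+1)) = cos(π/64) = 0.9987955.
√(1−ρ_J²) simplifies to sin(π/64) = 0.0490677.
[ω*] 2 ÷ (1 + 0.0490677) = 2 ÷ 1.0490677 = 1.9064547.
ρ_SOR = ω* − 1 ≈ 0.9064547.
m ≥ 9·ln10 / (−ln 0.9064547) = 211.001; smallest integer m = 212.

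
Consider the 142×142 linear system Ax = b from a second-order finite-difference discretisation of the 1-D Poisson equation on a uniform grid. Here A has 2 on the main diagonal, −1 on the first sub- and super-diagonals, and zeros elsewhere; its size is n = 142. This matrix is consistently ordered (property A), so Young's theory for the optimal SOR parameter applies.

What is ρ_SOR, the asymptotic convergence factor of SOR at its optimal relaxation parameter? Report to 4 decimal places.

½·tridiag(1,0,1) at n=142: λ_k = cos(kπ/143); max |λ| at k=1 ⇒ ρ_J = cos(π/143) ≈ 0.9998.
root = sin(π/143) = 0.02197  (since 1−cos² = sin²).
ω* = 2 / (1 + 0.02197) = 2 / 1.02197 ≈ 1.9570.
Hence ρ(B_{ω*}) = 1.9570 − 1 = 0.9570.

ρ_SOR = 0.9570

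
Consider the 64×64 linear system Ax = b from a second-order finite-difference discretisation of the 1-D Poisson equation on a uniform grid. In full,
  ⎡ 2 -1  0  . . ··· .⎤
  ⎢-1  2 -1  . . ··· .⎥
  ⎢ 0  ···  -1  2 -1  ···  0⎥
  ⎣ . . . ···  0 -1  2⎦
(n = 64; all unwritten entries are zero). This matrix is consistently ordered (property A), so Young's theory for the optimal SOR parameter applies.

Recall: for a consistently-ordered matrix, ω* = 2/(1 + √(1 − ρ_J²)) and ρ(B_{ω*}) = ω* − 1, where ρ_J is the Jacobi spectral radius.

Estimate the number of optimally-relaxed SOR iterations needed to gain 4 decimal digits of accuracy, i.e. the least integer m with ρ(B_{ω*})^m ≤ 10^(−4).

spectrum of D⁻¹(L+U) = {cos(kπ/65) : 1≤k≤64}; ρ_J = cos(π/65) = 0.9988322.
root = sin(π/65) = 0.0483134  (since 1−cos² = sin²).
ω* = 2/(1+0.0483134) = 1.9078264
At ω = 1.9078264 every |λ(B_ω)| = ω−1, so ρ_SOR = 0.9078264.
m ≥ 4·ln10 / (−ln 0.9078264) = 95.244; smallest integer m = 96.

m = 96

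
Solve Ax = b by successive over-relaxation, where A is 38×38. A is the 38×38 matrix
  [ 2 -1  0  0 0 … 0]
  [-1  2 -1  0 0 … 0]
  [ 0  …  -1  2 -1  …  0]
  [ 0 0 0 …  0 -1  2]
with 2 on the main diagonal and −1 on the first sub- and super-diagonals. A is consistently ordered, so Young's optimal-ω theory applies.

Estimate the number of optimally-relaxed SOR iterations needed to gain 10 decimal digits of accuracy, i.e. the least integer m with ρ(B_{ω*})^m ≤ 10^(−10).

n=38: λ(B_J) = 1 − λ(A)/2 = cos(kπ/39); k=1 gives ρ_J = 0.9967573.
√(1−ρ_J²) = |sin(π/39)| = 0.0804666
Young: ω* = 2/(1+√(1−ρ_J²)) = 2/(1+0.0804666) = 2/1.0804666 = 1.8510521.
Hence ρ(B_{ω*}) = 1.8510521 − 1 = 0.8510521.
For 10 digits: m = 10·ln10 / (−ln 0.8510521) = 23.0259/0.161282 = 142.768; round up → m = 143.

m = 143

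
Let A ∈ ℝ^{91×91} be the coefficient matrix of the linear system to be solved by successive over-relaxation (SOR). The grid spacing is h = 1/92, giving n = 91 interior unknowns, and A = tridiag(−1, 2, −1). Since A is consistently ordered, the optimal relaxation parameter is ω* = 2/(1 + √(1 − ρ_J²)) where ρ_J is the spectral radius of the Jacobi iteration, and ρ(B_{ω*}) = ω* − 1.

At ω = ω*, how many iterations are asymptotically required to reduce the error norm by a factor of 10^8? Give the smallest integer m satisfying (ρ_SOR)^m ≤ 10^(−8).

[ρ_J] n=91: ρ(B_J) = cos(π/(n+1)) = cos(π/92) = 0.9994170.
root = sin(π/92) = 0.0341411  (since 1−cos² = sin²).
Then 2/(1+√(1−ρ_J²)) = 2/(1+0.0341411); ω* = 2/1.0341411 = 1.9339721.
Hence ρ(B_{ω*}) = 1.9339721 − 1 = 0.9339721.
For 8 digits: m = 8·ln10 / (−ln 0.9339721) = 18.4207/0.0683087 = 269.668; round up → m = 270.

m = 270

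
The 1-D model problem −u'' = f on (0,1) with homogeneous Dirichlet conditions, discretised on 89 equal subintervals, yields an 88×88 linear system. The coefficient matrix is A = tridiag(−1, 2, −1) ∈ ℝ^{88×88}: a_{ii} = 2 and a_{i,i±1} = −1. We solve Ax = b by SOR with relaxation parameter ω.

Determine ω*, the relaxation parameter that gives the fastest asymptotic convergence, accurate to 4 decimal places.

n=88: λ(B_J) = 1 − λ(A)/2 = cos(kπ/89); k=1 gives ρ_J = 0.9994.
√(1 − cos²(π/89)) = sin(π/89) ≈ 0.03529.
ω* = 2/(1 + 0.03529) = 2/1.03529 = 1.9318.
and ρ(B_{ω*}) = 1.9318 − 1 = 0.9318.

ω* = 1.9318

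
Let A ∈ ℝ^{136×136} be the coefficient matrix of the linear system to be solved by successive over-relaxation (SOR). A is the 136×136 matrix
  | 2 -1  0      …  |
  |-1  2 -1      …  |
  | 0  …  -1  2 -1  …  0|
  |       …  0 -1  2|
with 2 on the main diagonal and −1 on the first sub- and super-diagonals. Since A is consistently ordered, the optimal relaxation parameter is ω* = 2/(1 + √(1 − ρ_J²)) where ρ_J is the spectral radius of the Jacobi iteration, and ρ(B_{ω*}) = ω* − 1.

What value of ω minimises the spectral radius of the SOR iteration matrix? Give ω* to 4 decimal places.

ω* = 1.9552

spectrum of D⁻¹(L+U) = {cos(kπ/137) : 1≤k≤136}; ρ_J = cos(π/137) = 0.9997.
√(1 − cos²(π/137)) = sin(π/137) ≈ 0.02293.
[ω*] 2 ÷ (1 + 0.02293) = 2 ÷ 1.02293 = 1.9552.
Hence ρ(B_{ω*}) = 1.9552 − 1 = 0.9552.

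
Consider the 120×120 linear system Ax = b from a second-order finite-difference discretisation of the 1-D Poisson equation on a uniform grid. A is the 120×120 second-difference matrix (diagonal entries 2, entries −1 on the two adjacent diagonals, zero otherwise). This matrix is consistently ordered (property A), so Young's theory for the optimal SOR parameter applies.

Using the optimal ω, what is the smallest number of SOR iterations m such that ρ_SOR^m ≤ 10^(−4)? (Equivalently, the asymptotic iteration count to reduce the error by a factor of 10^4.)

n=120: λ(B_J) = 1 − λ(A)/2 = cos(kπ/121); k=1 gives ρ_J = 0.9996630.
1 − cos²(π/121) = sin²(π/121) ⇒ √(1−ρ_J²) = sin(π/121) = 0.0259607.
Then 2/(1+√(1−ρ_J²)) = 2/(1+0.0259607); ω* = 2/1.0259607 = 1.9493924.
[ρ_SOR] ω* − 1 = 0.9493924.
(0.9493924)^m ≤ 10^{−4}  ⇒  m·ln(0.9493924) ≤ −4·ln10  ⇒  m ≥ 177.350  ⇒  m = 178

m = 178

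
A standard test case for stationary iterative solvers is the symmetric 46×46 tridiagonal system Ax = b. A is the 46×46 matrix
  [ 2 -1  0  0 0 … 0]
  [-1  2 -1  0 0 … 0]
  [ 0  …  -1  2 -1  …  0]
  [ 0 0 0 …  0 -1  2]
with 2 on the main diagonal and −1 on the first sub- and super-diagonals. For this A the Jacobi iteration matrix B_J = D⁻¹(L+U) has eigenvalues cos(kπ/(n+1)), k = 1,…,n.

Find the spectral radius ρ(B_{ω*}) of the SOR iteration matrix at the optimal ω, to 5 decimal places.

ρ_SOR = 0.87478

With n=46, ρ(Jacobi) = cos(π/47) = 0.99777.
√(1−ρ_J²) simplifies to sin(π/47) = 0.066793.
ω* = 2/(1+0.066793) = 1.87478
ρ_SOR = ω* − 1 = 1.87478 − 1 = 0.87478.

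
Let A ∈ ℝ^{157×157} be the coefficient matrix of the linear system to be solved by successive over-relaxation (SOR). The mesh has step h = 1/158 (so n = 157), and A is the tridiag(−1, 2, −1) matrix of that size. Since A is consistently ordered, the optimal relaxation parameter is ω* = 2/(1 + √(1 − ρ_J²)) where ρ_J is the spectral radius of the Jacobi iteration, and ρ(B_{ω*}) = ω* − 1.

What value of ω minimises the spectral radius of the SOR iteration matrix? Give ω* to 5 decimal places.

With n=157, ρ(Jacobi) = cos(π/158) = 0.99980.
1 − cos²(π/158) = sin²(π/158) ⇒ √(1−ρ_J²) = sin(π/158) = 0.019882.
ω* = 2 / (1 + 0.019882) = 2 / 1.019882 ≈ 1.96101.
ρ_SOR = ω* − 1 = 1.96101 − 1 = 0.96101.

ω* = 1.96101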